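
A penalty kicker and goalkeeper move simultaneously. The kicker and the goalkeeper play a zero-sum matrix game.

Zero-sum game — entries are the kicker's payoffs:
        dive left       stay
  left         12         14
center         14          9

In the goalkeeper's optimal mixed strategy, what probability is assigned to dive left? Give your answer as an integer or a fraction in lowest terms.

5/7

Row minima are 12 and 9, so the kicker's maximin is 12; column maxima are 14 and 14, so the goalkeeper's minimax is 14. These differ, so the equilibrium is in mixed strategies.
Let the goalkeeper play dive left with probability q. The kicker is indifferent when 12q + 14(1−q) = 14q + 9(1−q), giving q = 5/7.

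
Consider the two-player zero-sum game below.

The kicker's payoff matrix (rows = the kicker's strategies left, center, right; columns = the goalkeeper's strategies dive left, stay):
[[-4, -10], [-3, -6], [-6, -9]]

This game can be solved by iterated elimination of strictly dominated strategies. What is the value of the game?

-6

Row right is strictly dominated by row center (-3>-6, -6>-9); eliminate right.
Column dive left is strictly dominated by stay for the goalkeeper (-10<-4, -6<-3); eliminate dive left.
Row left is strictly dominated by row center (-6>-10); eliminate left.
Only (center, stay) remains, with payoff -6.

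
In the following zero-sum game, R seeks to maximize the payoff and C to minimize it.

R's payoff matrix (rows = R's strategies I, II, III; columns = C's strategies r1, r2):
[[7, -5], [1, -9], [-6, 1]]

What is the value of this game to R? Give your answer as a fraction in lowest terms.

Row II is strictly dominated by row I, so R never plays it.
The remaining 2×2 game on (I, III) × (r1, r2) has no saddle point. Let R play I with probability p; indifference gives 7p − 6(1−p) = −5p + (1−p), so p = 7/19.
Similarly C's optimal q on r1 is 6/19, and the value is 7·(6/19) + (-5)·(13/19) = -23/19.

-23/19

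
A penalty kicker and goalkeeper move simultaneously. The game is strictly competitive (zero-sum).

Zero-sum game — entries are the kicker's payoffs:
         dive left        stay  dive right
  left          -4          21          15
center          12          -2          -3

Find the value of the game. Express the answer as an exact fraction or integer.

Column stay is strictly dominated by dive right for the goalkeeper (it gives the kicker more in every row).
The remaining 2×2 game on (left, center) × (dive left, dive right) has no saddle point. Let the kicker play left with probability p; indifference gives −4p + 12(1−p) = 15p − 3(1−p), so p = 15/34.
Similarly the goalkeeper's optimal q on dive left is 9/17, and the value is -4·(9/17) + (15)·(8/17) = 84/17.

84/17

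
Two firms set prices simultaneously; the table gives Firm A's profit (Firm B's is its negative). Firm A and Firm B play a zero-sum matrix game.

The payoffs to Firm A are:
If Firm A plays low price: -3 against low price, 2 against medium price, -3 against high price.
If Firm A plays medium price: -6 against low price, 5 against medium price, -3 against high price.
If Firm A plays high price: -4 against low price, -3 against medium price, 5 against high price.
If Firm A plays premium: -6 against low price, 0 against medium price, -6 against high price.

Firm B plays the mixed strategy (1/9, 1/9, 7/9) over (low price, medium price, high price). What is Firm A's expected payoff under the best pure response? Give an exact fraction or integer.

low price: (-3)·(1/9) + (2)·(1/9) + (-3)·(7/9) = -22/9.
medium price: (-6)·(1/9) + (5)·(1/9) + (-3)·(7/9) = -22/9.
high price: (-4)·(1/9) + (-3)·(1/9) + (5)·(7/9) = 28/9.
premium: (-6)·(1/9) + (0)·(1/9) + (-6)·(7/9) = -16/3.
The best pure response is high price with expected payoff 28/9.

28/9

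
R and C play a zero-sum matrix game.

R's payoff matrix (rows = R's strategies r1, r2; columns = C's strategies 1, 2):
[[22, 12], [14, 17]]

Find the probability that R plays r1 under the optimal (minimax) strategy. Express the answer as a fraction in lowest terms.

Row minima are 12 and 14, so R's maximin is 14; column maxima are 22 and 17, so C's minimax is 17. These differ, so the equilibrium is in mixed strategies.
Let R play r1 with probability p. C is indifferent when 22p + 14(1−p) = 12p + 17(1−p), giving p = 3/13.

3/13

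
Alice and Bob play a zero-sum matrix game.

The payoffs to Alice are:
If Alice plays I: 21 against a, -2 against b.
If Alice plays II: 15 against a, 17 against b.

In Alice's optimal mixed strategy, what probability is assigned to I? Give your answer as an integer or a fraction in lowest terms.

Row minima are -2 and 15, so Alice's maximin is 15; column maxima are 21 and 17, so Bob's minimax is 17. These differ, so the equilibrium is in mixed strategies.
Let Alice play I with probability p. Bob is indifferent when 21p + 15(1−p) = −2p + 17(1−p), giving p = 2/25.

2/25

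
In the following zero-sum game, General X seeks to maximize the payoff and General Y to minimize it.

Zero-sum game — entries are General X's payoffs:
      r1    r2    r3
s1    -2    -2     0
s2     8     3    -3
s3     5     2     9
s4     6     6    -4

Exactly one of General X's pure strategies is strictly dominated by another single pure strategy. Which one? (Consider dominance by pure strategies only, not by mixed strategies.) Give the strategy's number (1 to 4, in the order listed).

1

Compare s1 with s3: 5 > -2, 2 > -2, 9 > 0.
So s3 strictly dominates s1 for General X; s1 is strictly dominated.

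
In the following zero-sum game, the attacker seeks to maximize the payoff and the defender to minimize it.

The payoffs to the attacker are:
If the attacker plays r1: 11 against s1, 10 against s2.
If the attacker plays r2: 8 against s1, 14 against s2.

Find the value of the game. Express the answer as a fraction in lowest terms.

74/7

Row minima are 10 and 8, so the attacker's maximin is 10; column maxima are 11 and 14, so the defender's minimax is 11. These differ, so the equilibrium is in mixed strategies.
Let the attacker play r1 with probability p. The defender is indifferent when 11p + 8(1−p) = 10p + 14(1−p), giving p = 6/7.
Let the defender play s1 with probability q. The attacker is indifferent when 11q + 10(1−q) = 8q + 14(1−q), giving q = 4/7.
The value is 11·(4/7) + (10)·(3/7) = 74/7.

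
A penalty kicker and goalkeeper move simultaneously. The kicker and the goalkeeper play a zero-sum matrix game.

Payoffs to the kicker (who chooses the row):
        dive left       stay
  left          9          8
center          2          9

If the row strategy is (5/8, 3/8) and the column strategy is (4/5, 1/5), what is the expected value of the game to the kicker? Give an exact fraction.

Against (4/5, 1/5), each row's expected payoff is left: 44/5; center: 17/5.
Taking the (5/8, 3/8)-weighted average: (5/8)·(44/5) + (3/8)·(17/5) = 271/40.

271/40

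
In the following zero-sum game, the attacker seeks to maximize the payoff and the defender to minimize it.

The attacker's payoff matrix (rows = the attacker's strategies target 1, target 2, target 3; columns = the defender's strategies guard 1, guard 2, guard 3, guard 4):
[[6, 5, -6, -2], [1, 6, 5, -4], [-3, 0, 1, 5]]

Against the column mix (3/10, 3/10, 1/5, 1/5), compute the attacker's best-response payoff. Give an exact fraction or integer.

target 1: (6)·(3/10) + (5)·(3/10) + (-6)·(1/5) + (-2)·(1/5) = 17/10.
target 2: (1)·(3/10) + (6)·(3/10) + (5)·(1/5) + (-4)·(1/5) = 23/10.
target 3: (-3)·(3/10) + (0)·(3/10) + (1)·(1/5) + (5)·(1/5) = 3/10.
The best pure response is target 2 with expected payoff 23/10.

23/10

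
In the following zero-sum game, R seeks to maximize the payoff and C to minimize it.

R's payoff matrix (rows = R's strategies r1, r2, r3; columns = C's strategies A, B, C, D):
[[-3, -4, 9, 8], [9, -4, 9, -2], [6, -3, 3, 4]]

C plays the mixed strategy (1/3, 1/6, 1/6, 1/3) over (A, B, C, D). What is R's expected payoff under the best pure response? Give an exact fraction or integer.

r1: (-3)·(1/3) + (-4)·(1/6) + (9)·(1/6) + (8)·(1/3) = 5/2.
r2: (9)·(1/3) + (-4)·(1/6) + (9)·(1/6) + (-2)·(1/3) = 19/6.
r3: (6)·(1/3) + (-3)·(1/6) + (3)·(1/6) + (4)·(1/3) = 10/3.
The best pure response is r3 with expected payoff 10/3.

10/3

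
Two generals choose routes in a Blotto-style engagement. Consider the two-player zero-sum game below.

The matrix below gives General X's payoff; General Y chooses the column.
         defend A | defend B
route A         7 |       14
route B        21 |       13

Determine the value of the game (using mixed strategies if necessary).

Row minima are 7 and 13, so General X's maximin is 13; column maxima are 21 and 14, so General Y's minimax is 14. These differ, so the equilibrium is in mixed strategies.
Let General X play route A with probability p. General Y is indifferent when 7p + 21(1−p) = 14p + 13(1−p), giving p = 8/15.
Let General Y play defend A with probability q. General X is indifferent when 7q + 14(1−q) = 21q + 13(1−q), giving q = 1/15.
The value is 7·(1/15) + (14)·(14/15) = 203/15.

203/15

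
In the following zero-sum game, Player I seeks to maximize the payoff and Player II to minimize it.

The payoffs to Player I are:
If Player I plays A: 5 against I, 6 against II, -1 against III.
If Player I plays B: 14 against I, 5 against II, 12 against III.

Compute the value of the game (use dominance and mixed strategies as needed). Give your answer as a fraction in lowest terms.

11/2

Column I is strictly dominated by III for Player II (it gives Player I more in every row).
The remaining 2×2 game on (A, B) × (II, III) has no saddle point. Let Player I play A with probability p; indifference gives 6p + 5(1−p) = −p + 12(1−p), so p = 1/2.
Similarly Player II's optimal q on II is 13/14, and the value is 6·(13/14) + (-1)·(1/14) = 11/2.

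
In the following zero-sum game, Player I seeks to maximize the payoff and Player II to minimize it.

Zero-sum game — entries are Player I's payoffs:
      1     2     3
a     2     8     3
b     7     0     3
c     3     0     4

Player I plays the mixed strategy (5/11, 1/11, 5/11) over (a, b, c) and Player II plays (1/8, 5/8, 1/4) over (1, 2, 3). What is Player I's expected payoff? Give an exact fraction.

Against (1/8, 5/8, 1/4), each row's expected payoff is a: 6; b: 13/8; c: 11/8.
Taking the (5/11, 1/11, 5/11)-weighted average: (5/11)·(6) + (1/11)·(13/8) + (5/11)·(11/8) = 7/2.

7/2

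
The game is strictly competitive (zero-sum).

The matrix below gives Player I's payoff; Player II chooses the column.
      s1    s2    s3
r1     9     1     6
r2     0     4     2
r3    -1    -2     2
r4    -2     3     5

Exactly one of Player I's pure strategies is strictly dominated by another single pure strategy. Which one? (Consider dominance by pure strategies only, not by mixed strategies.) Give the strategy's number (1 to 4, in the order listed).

Compare r3 with r1: 9 > -1, 1 > -2, 6 > 2.
So r1 strictly dominates r3 for Player I; r3 is strictly dominated.

3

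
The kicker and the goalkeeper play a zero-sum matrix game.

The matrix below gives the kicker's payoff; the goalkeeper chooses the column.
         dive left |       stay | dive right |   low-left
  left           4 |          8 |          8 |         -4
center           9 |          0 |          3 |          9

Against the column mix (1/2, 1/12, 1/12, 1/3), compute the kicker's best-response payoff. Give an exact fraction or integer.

31/4

left: (4)·(1/2) + (8)·(1/12) + (8)·(1/12) + (-4)·(1/3) = 2.
center: (9)·(1/2) + (0)·(1/12) + (3)·(1/12) + (9)·(1/3) = 31/4.
The best pure response is center with expected payoff 31/4.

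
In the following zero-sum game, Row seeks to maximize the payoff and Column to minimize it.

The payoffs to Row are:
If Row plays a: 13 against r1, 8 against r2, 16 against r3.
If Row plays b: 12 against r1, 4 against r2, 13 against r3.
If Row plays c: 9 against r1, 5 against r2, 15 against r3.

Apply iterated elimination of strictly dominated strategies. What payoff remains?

Row c is strictly dominated by row a (13>9, 8>5, 16>15); eliminate c.
Row b is strictly dominated by row a (13>12, 8>4, 16>13); eliminate b.
Column r3 is strictly dominated by r1 for Column (13<16); eliminate r3.
Column r1 is strictly dominated by r2 for Column (8<13); eliminate r1.
Only (a, r2) remains, with payoff 8.

8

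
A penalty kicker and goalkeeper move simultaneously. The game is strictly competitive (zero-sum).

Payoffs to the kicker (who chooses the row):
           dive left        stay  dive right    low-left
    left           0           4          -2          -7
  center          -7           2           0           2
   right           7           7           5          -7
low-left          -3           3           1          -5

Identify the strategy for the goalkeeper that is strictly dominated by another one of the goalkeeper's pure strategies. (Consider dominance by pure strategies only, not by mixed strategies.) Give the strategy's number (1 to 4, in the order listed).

2

The goalkeeper prefers columns that give the kicker less. Compare stay with dive right: -2 < 4, 0 < 2, 5 < 7, 1 < 3.
So dive right strictly dominates stay for the goalkeeper; stay is strictly dominated.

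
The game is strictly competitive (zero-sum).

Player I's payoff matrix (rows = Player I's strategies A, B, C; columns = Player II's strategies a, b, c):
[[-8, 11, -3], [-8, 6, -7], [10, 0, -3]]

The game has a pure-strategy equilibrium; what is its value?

Row minima: -8, -8, -3 → Player I's maximin is -3.
Column maxima: 10, 11, -3 → Player II's minimax is -3.
They coincide at (C, c), so the value is -3.

-3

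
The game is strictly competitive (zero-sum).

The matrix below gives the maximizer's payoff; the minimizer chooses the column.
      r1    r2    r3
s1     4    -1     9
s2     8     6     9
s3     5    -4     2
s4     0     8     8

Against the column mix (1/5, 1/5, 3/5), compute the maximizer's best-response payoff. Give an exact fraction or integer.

41/5

s1: (4)·(1/5) + (-1)·(1/5) + (9)·(3/5) = 6.
s2: (8)·(1/5) + (6)·(1/5) + (9)·(3/5) = 41/5.
s3: (5)·(1/5) + (-4)·(1/5) + (2)·(3/5) = 7/5.
s4: (0)·(1/5) + (8)·(1/5) + (8)·(3/5) = 32/5.
The best pure response is s2 with expected payoff 41/5.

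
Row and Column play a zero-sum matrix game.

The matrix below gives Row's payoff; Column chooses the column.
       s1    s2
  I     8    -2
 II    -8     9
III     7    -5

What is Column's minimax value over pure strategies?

8

The worst case (largest entry) in each column is s1: 8, s2: 9.
The best (smallest) of these is 8.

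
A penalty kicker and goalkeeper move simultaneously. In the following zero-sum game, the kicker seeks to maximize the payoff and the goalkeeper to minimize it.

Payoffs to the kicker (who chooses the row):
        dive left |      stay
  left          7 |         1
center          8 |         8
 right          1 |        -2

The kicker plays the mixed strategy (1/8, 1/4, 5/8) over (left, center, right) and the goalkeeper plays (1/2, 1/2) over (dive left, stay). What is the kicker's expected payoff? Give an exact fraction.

Against (1/2, 1/2), each row's expected payoff is left: 4; center: 8; right: -1/2.
Taking the (1/8, 1/4, 5/8)-weighted average: (1/8)·(4) + (1/4)·(8) + (5/8)·(-1/2) = 35/16.

35/16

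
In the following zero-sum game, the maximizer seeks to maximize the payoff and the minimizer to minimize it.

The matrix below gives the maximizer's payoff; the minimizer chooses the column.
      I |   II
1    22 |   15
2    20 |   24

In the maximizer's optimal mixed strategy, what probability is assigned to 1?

Row minima are 15 and 20, so the maximizer's maximin is 20; column maxima are 22 and 24, so the minimizer's minimax is 22. These differ, so the equilibrium is in mixed strategies.
Let the maximizer play 1 with probability p. The minimizer is indifferent when 22p + 20(1−p) = 15p + 24(1−p), giving p = 4/11.

4/11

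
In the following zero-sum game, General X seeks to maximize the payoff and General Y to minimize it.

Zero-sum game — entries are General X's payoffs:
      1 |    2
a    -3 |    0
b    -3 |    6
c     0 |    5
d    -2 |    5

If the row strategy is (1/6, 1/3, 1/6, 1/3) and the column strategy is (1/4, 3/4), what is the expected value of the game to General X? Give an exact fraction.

Against (1/4, 3/4), each row's expected payoff is a: -3/4; b: 15/4; c: 15/4; d: 13/4.
Taking the (1/6, 1/3, 1/6, 1/3)-weighted average: (1/6)·(-3/4) + (1/3)·(15/4) + (1/6)·(15/4) + (1/3)·(13/4) = 17/6.

17/6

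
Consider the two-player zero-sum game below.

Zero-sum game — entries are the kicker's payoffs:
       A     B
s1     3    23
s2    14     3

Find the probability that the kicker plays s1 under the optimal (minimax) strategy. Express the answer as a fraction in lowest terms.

11/31

Row minima are 3 and 3, so the kicker's maximin is 3; column maxima are 14 and 23, so the goalkeeper's minimax is 14. These differ, so the equilibrium is in mixed strategies.
Let the kicker play s1 with probability p. The goalkeeper is indifferent when 3p + 14(1−p) = 23p + 3(1−p), giving p = 11/31.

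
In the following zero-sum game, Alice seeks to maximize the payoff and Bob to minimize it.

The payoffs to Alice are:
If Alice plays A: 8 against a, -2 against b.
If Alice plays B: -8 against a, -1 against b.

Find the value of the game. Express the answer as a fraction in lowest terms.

-24/17

Row minima are -2 and -8, so Alice's maximin is -2; column maxima are 8 and -1, so Bob's minimax is -1. These differ, so the equilibrium is in mixed strategies.
Let Alice play A with probability p. Bob is indifferent when 8p − 8(1−p) = −2p − (1−p), giving p = 7/17.
Let Bob play a with probability q. Alice is indifferent when 8q − 2(1−q) = −8q − (1−q), giving q = 1/17.
The value is 8·(1/17) + (-2)·(16/17) = -24/17.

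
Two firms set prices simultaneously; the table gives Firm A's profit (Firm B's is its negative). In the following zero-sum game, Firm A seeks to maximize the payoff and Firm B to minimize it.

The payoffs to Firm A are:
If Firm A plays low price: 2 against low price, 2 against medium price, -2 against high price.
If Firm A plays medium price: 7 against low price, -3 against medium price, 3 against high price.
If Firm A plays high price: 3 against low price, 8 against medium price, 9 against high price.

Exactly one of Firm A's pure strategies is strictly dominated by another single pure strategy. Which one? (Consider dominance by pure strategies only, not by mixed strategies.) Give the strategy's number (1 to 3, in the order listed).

1

Compare low price with high price: 3 > 2, 8 > 2, 9 > -2.
So high price strictly dominates low price for Firm A; low price is strictly dominated.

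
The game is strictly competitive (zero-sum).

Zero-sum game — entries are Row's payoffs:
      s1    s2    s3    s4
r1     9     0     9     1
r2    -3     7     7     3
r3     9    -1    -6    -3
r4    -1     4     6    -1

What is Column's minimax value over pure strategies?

The worst case (largest entry) in each column is s1: 9, s2: 7, s3: 9, s4: 3.
The best (smallest) of these is 3.

3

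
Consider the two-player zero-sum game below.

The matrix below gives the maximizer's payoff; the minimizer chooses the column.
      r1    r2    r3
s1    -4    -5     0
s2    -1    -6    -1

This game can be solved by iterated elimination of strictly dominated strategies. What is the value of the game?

Column r1 is strictly dominated by r2 for the minimizer (-5<-4, -6<-1); eliminate r1.
Column r3 is strictly dominated by r2 for the minimizer (-5<0, -6<-1); eliminate r3.
Row s2 is strictly dominated by row s1 (-5>-6); eliminate s2.
Only (s1, r2) remains, with payoff -5.

-5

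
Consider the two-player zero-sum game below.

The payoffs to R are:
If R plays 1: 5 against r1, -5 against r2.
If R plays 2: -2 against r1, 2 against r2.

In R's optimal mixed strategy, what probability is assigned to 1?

Row minima are -5 and -2, so R's maximin is -2; column maxima are 5 and 2, so C's minimax is 2. These differ, so the equilibrium is in mixed strategies.
Let R play 1 with probability p. C is indifferent when 5p − 2(1−p) = −5p + 2(1−p), giving p = 2/7.

2/7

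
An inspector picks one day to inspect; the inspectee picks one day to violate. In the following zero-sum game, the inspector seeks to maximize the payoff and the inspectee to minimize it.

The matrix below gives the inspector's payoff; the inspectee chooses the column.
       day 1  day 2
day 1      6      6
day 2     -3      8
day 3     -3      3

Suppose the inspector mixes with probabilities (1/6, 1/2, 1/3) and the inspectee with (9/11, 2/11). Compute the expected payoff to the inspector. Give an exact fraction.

-3/22

Against (9/11, 2/11), each row's expected payoff is day 1: 6; day 2: -1; day 3: -21/11.
Taking the (1/6, 1/2, 1/3)-weighted average: (1/6)·(6) + (1/2)·(-1) + (1/3)·(-21/11) = -3/22.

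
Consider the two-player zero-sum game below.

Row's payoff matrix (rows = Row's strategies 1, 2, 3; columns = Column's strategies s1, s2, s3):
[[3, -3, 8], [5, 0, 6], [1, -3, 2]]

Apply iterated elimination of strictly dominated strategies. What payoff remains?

Row 3 is strictly dominated by row 2 (5>1, 0>-3, 6>2); eliminate 3.
Column s1 is strictly dominated by s2 for Column (-3<3, 0<5); eliminate s1.
Column s3 is strictly dominated by s2 for Column (-3<8, 0<6); eliminate s3.
Row 1 is strictly dominated by row 2 (0>-3); eliminate 1.
Only (2, s2) remains, with payoff 0.

0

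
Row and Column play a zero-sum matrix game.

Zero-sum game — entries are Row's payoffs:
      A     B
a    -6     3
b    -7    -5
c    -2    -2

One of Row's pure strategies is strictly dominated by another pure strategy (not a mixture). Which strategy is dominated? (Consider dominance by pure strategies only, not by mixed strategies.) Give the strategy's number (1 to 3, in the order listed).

2

Compare b with a: -6 > -7, 3 > -5.
So a strictly dominates b for Row; b is strictly dominated.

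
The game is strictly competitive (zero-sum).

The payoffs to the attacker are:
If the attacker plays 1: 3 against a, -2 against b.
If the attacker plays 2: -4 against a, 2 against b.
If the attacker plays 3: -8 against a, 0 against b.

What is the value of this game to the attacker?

Row 3 is strictly dominated by row 2, so the attacker never plays it.
The remaining 2×2 game on (1, 2) × (a, b) has no saddle point. Let the attacker play 1 with probability p; indifference gives 3p − 4(1−p) = −2p + 2(1−p), so p = 6/11.
Similarly the defender's optimal q on a is 4/11, and the value is 3·(4/11) + (-2)·(7/11) = -2/11.

-2/11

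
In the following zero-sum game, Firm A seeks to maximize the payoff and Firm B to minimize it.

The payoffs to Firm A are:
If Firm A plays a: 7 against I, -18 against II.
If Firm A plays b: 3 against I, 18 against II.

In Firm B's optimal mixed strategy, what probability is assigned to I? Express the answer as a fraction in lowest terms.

9/10

Row minima are -18 and 3, so Firm A's maximin is 3; column maxima are 7 and 18, so Firm B's minimax is 7. These differ, so the equilibrium is in mixed strategies.
Let Firm B play I with probability q. Firm A is indifferent when 7q − 18(1−q) = 3q + 18(1−q), giving q = 9/10.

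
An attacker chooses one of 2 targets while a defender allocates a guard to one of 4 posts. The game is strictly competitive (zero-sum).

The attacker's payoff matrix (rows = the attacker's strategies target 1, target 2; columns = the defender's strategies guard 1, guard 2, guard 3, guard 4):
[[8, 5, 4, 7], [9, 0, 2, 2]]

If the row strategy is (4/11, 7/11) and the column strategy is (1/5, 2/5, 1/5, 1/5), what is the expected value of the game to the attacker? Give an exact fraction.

207/55

Against (1/5, 2/5, 1/5, 1/5), each row's expected payoff is target 1: 29/5; target 2: 13/5.
Taking the (4/11, 7/11)-weighted average: (4/11)·(29/5) + (7/11)·(13/5) = 207/55.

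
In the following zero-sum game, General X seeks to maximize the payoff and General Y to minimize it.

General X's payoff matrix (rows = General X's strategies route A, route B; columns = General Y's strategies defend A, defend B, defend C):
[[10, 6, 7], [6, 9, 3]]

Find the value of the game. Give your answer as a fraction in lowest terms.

45/7

Column defend A is strictly dominated by defend C for General Y (it gives General X more in every row).
The remaining 2×2 game on (route A, route B) × (defend B, defend C) has no saddle point. Let General X play route A with probability p; indifference gives 6p + 9(1−p) = 7p + 3(1−p), so p = 6/7.
Similarly General Y's optimal q on defend B is 4/7, and the value is 6·(4/7) + (7)·(3/7) = 45/7.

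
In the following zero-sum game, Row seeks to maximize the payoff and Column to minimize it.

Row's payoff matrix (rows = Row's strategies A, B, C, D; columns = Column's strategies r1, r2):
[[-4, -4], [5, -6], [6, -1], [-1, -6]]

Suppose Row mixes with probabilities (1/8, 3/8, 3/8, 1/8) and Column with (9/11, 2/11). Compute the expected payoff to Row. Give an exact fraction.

Against (9/11, 2/11), each row's expected payoff is A: -4; B: 3; C: 52/11; D: -21/11.
Taking the (1/8, 3/8, 3/8, 1/8)-weighted average: (1/8)·(-4) + (3/8)·(3) + (3/8)·(52/11) + (1/8)·(-21/11) = 95/44.

95/44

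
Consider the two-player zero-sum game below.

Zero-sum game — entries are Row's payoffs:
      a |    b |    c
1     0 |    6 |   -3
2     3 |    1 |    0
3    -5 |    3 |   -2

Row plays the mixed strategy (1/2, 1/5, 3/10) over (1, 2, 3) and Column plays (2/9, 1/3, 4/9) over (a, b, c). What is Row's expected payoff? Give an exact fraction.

7/30

Against (2/9, 1/3, 4/9), each row's expected payoff is 1: 2/3; 2: 1; 3: -1.
Taking the (1/2, 1/5, 3/10)-weighted average: (1/2)·(2/3) + (1/5)·(1) + (3/10)·(-1) = 7/30.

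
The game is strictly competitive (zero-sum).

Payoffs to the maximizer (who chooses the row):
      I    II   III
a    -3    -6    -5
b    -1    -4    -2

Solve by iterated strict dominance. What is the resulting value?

-4

Column III is strictly dominated by II for the minimizer (-6<-5, -4<-2); eliminate III.
Column I is strictly dominated by II for the minimizer (-6<-3, -4<-1); eliminate I.
Row a is strictly dominated by row b (-4>-6); eliminate a.
Only (b, II) remains, with payoff -4.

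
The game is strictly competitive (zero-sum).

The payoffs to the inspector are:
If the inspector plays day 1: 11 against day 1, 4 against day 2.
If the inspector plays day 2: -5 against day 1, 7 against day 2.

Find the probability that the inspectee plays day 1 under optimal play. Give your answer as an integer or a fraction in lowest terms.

Row minima are 4 and -5, so the inspector's maximin is 4; column maxima are 11 and 7, so the inspectee's minimax is 7. These differ, so the equilibrium is in mixed strategies.
Let the inspectee play day 1 with probability q. The inspector is indifferent when 11q + 4(1−q) = −5q + 7(1−q), giving q = 3/19.

3/19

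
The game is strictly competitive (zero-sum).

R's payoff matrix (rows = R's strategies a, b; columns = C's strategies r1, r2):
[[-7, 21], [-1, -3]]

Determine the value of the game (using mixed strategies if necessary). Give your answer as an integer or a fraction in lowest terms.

-7/5

Row minima are -7 and -3, so R's maximin is -3; column maxima are -1 and 21, so C's minimax is -1. These differ, so the equilibrium is in mixed strategies.
Let R play a with probability p. C is indifferent when −7p − (1−p) = 21p − 3(1−p), giving p = 1/15.
Let C play r1 with probability q. R is indifferent when −7q + 21(1−q) = −q − 3(1−q), giving q = 4/5.
The value is -7·(4/5) + (21)·(1/5) = -7/5.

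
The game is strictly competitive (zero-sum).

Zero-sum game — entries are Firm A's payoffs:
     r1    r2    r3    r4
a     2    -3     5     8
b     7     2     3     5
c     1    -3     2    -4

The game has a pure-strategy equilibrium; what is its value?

2

Row minima: -3, 2, -4 → Firm A's maximin is 2.
Column maxima: 7, 2, 5, 8 → Firm B's minimax is 2.
They coincide at (b, r2), so the value is 2.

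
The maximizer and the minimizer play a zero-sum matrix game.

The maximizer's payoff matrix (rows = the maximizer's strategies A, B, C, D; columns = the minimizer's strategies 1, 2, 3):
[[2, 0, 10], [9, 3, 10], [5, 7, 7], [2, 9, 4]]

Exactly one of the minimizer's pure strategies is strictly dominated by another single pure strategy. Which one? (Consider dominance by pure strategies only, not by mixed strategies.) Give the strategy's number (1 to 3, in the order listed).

The minimizer prefers columns that give the maximizer less. Compare 3 with 1: 2 < 10, 9 < 10, 5 < 7, 2 < 4.
So 1 strictly dominates 3 for the minimizer; 3 is strictly dominated.

3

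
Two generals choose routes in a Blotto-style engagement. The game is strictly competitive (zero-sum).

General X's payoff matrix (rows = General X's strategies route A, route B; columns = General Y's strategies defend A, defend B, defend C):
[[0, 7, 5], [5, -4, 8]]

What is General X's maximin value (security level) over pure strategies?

0

The worst-case payoff for each row is route A: 0, route B: -4.
The best of these is 0.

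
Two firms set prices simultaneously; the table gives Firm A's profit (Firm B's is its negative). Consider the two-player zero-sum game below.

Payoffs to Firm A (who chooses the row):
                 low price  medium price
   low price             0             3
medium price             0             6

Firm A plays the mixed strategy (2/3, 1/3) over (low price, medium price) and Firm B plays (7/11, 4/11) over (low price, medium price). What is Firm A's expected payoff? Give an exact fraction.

16/11

Against (7/11, 4/11), each row's expected payoff is low price: 12/11; medium price: 24/11.
Taking the (2/3, 1/3)-weighted average: (2/3)·(12/11) + (1/3)·(24/11) = 16/11.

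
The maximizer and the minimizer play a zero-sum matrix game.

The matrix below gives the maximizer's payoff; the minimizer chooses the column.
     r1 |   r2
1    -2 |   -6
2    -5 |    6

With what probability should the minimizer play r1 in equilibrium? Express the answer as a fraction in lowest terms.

4/5

Row minima are -6 and -5, so the maximizer's maximin is -5; column maxima are -2 and 6, so the minimizer's minimax is -2. These differ, so the equilibrium is in mixed strategies.
Let the minimizer play r1 with probability q. The maximizer is indifferent when −2q − 6(1−q) = −5q + 6(1−q), giving q = 4/5.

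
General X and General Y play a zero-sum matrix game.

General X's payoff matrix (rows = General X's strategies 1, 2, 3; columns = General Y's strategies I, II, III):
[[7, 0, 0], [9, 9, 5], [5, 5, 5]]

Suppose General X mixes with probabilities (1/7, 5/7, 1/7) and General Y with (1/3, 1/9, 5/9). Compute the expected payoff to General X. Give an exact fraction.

53/9

Against (1/3, 1/9, 5/9), each row's expected payoff is 1: 7/3; 2: 61/9; 3: 5.
Taking the (1/7, 5/7, 1/7)-weighted average: (1/7)·(7/3) + (5/7)·(61/9) + (1/7)·(5) = 53/9.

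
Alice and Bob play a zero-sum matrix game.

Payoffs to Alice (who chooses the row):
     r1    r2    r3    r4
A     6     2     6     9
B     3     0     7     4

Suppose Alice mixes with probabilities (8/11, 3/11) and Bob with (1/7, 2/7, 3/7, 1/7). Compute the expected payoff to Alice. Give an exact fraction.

380/77

Against (1/7, 2/7, 3/7, 1/7), each row's expected payoff is A: 37/7; B: 4.
Taking the (8/11, 3/11)-weighted average: (8/11)·(37/7) + (3/11)·(4) = 380/77.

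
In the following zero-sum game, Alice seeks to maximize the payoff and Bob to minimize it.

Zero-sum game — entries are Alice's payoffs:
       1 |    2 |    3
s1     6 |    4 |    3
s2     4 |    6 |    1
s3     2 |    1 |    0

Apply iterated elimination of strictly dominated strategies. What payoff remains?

Column 2 is strictly dominated by 3 for Bob (3<4, 1<6, 0<1); eliminate 2.
Column 1 is strictly dominated by 3 for Bob (3<6, 1<4, 0<2); eliminate 1.
Row s3 is strictly dominated by row s1 (3>0); eliminate s3.
Row s2 is strictly dominated by row s1 (3>1); eliminate s2.
Only (s1, 3) remains, with payoff 3.

3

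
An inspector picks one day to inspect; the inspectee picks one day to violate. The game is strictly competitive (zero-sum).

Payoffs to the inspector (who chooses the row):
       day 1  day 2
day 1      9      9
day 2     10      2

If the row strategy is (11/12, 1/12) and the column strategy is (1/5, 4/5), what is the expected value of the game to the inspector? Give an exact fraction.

171/20

Against (1/5, 4/5), each row's expected payoff is day 1: 9; day 2: 18/5.
Taking the (11/12, 1/12)-weighted average: (11/12)·(9) + (1/12)·(18/5) = 171/20.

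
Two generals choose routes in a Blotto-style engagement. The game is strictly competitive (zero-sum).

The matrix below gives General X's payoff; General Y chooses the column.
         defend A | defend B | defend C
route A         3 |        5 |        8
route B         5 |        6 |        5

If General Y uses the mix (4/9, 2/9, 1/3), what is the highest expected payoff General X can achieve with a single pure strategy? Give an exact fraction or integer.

route A: (3)·(4/9) + (5)·(2/9) + (8)·(1/3) = 46/9.
route B: (5)·(4/9) + (6)·(2/9) + (5)·(1/3) = 47/9.
The best pure response is route B with expected payoff 47/9.

47/9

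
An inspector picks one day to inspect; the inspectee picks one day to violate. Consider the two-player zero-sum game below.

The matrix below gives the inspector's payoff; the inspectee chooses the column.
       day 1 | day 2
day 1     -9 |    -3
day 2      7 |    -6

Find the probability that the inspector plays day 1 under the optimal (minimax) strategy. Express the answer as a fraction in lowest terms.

13/19

Row minima are -9 and -6, so the inspector's maximin is -6; column maxima are 7 and -3, so the inspectee's minimax is -3. These differ, so the equilibrium is in mixed strategies.
Let the inspector play day 1 with probability p. The inspectee is indifferent when −9p + 7(1−p) = −3p − 6(1−p), giving p = 13/19.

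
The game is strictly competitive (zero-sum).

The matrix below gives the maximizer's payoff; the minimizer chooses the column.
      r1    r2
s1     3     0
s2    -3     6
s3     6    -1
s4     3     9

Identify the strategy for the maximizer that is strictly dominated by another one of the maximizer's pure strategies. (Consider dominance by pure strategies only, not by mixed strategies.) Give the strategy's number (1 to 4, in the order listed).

2

Compare s2 with s4: 3 > -3, 9 > 6.
So s4 strictly dominates s2 for the maximizer; s2 is strictly dominated.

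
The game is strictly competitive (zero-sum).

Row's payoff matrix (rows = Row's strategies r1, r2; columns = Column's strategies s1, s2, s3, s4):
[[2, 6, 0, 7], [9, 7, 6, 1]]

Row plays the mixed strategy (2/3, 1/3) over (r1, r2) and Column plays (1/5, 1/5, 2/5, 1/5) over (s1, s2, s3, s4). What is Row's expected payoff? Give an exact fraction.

59/15

Against (1/5, 1/5, 2/5, 1/5), each row's expected payoff is r1: 3; r2: 29/5.
Taking the (2/3, 1/3)-weighted average: (2/3)·(3) + (1/3)·(29/5) = 59/15.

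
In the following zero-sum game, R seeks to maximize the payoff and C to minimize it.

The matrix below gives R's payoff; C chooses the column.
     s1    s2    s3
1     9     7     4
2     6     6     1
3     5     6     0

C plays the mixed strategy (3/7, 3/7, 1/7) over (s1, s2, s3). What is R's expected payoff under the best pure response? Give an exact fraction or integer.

52/7

1: (9)·(3/7) + (7)·(3/7) + (4)·(1/7) = 52/7.
2: (6)·(3/7) + (6)·(3/7) + (1)·(1/7) = 37/7.
3: (5)·(3/7) + (6)·(3/7) + (0)·(1/7) = 33/7.
The best pure response is 1 with expected payoff 52/7.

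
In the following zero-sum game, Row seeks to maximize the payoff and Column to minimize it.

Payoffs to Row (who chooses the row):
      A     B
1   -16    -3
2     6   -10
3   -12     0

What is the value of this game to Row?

Row 1 is strictly dominated by row 3, so Row never plays it.
The remaining 2×2 game on (2, 3) × (A, B) has no saddle point. Let Row play 2 with probability p; indifference gives 6p − 12(1−p) = −10p, so p = 3/7.
Similarly Column's optimal q on A is 5/14, and the value is 6·(5/14) + (-10)·(9/14) = -30/7.

-30/7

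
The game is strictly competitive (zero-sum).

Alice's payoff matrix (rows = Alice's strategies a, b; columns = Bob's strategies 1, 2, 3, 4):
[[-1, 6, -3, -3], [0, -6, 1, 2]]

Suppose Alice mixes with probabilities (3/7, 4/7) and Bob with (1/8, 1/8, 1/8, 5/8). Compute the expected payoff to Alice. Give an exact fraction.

Against (1/8, 1/8, 1/8, 5/8), each row's expected payoff is a: -13/8; b: 5/8.
Taking the (3/7, 4/7)-weighted average: (3/7)·(-13/8) + (4/7)·(5/8) = -19/56.

-19/56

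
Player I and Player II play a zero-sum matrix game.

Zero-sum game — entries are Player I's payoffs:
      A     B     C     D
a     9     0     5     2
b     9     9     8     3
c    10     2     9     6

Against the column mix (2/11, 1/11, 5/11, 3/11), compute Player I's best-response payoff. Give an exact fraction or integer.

a: (9)·(2/11) + (0)·(1/11) + (5)·(5/11) + (2)·(3/11) = 49/11.
b: (9)·(2/11) + (9)·(1/11) + (8)·(5/11) + (3)·(3/11) = 76/11.
c: (10)·(2/11) + (2)·(1/11) + (9)·(5/11) + (6)·(3/11) = 85/11.
The best pure response is c with expected payoff 85/11.

85/11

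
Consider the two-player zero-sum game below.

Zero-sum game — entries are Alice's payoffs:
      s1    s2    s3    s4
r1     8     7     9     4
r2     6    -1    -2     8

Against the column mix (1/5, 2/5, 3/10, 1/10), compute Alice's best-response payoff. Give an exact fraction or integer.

15/2

r1: (8)·(1/5) + (7)·(2/5) + (9)·(3/10) + (4)·(1/10) = 15/2.
r2: (6)·(1/5) + (-1)·(2/5) + (-2)·(3/10) + (8)·(1/10) = 1.
The best pure response is r1 with expected payoff 15/2.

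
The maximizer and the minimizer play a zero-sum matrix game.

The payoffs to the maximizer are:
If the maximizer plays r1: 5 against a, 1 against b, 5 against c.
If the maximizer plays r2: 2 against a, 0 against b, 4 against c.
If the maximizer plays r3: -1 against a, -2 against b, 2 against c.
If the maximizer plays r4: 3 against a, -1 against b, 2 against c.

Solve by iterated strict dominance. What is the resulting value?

1

Row r3 is strictly dominated by row r1 (5>-1, 1>-2, 5>2); eliminate r3.
Row r4 is strictly dominated by row r1 (5>3, 1>-1, 5>2); eliminate r4.
Column a is strictly dominated by b for the minimizer (1<5, 0<2); eliminate a.
Row r2 is strictly dominated by row r1 (1>0, 5>4); eliminate r2.
Column c is strictly dominated by b for the minimizer (1<5); eliminate c.
Only (r1, b) remains, with payoff 1.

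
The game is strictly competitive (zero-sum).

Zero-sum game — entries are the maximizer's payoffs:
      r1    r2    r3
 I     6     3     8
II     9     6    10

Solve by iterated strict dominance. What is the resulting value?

Row I is strictly dominated by row II (9>6, 6>3, 10>8); eliminate I.
Column r1 is strictly dominated by r2 for the minimizer (6<9); eliminate r1.
Column r3 is strictly dominated by r2 for the minimizer (6<10); eliminate r3.
Only (II, r2) remains, with payoff 6.

6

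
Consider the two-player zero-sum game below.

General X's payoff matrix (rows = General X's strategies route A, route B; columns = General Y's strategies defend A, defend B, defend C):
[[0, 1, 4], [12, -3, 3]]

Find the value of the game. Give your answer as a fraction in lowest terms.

3/4

Column defend C is strictly dominated by defend B for General Y (it gives General X more in every row).
The remaining 2×2 game on (route A, route B) × (defend A, defend B) has no saddle point. Let General X play route A with probability p; indifference gives 12(1−p) = p − 3(1−p), so p = 15/16.
Similarly General Y's optimal q on defend A is 1/4, and the value is 0·(1/4) + (1)·(3/4) = 3/4.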